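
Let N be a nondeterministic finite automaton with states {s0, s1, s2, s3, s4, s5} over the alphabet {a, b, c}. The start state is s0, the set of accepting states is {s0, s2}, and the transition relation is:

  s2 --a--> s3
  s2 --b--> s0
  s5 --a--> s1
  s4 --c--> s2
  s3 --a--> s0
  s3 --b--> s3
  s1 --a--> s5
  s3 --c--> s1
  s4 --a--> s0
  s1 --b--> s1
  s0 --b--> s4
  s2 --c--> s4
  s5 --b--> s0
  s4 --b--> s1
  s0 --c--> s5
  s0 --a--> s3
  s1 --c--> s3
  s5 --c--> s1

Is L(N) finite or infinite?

infinite

State s0 is reachable from the start and can reach an accepting state, and it lies on the cycle s0 → s3 → s0.
Traversing that cycle any number of times yields accepted strings of unbounded length, so the language is infinite.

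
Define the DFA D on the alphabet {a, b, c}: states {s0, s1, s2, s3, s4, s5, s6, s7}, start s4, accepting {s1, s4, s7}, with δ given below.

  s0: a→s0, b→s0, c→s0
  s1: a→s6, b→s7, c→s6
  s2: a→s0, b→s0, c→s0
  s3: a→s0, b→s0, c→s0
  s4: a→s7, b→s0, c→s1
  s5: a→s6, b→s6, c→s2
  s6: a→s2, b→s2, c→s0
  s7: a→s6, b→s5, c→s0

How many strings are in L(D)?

4

The useful subgraph on states {s1, s4, s7} is acyclic, so L(D) is finite; the longest accepting path visits 3 useful states, giving maximum string length 2.
Counting accepting paths from s4 by length: 1 of length 0, 2 of length 1, 1 of length 2. Total 4.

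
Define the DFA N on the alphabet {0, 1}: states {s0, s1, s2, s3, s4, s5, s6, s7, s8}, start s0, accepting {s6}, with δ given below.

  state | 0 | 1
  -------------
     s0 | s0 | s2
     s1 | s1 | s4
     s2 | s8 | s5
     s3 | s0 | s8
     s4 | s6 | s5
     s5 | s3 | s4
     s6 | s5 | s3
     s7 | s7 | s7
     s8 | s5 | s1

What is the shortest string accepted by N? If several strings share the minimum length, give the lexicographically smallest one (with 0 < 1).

A breadth-first search from s0 reaches an accepting state first via the path s0 → s2 → s5 → s4 → s6 on input 1110.
No string of length < 4 is accepted (BFS exhausts all shorter strings without reaching an accepting state), and 1110 is the lexicographically least accepting string of length 4.

1110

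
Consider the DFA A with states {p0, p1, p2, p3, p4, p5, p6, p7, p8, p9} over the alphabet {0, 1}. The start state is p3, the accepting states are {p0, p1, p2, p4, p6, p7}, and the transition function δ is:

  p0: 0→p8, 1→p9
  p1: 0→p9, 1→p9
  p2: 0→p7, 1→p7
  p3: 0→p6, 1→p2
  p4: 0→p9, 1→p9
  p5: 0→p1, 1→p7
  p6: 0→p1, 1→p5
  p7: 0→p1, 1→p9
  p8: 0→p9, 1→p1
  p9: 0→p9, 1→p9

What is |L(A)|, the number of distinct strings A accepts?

10

The useful subgraph on states {p1, p2, p3, p5, p6, p7} is acyclic, so L(A) is finite; the longest accepting path visits 5 useful states, giving maximum string length 4.
Counting accepting paths from p3 by length: 2 of length 1, 3 of length 2, 4 of length 3, 1 of length 4. Total 10.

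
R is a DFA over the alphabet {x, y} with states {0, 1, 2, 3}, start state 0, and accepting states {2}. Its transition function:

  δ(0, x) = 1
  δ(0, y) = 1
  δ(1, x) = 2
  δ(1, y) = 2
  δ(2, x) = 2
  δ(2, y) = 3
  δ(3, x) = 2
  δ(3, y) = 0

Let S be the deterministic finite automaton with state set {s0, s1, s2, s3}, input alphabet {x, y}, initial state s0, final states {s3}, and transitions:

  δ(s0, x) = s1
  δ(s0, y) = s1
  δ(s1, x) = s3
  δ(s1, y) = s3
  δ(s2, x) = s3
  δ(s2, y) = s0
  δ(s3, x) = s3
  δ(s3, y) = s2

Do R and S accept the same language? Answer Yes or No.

Exploring the product automaton R × S from the start pair (0, s0), following both machines on each input symbol, reaches 4 state pairs: (0, s0), (1, s1), (2, s3), (3, s2).
R accepts in {2} and S accepts in {s3}. In every reachable pair the two components are either both accepting — (2, s3) — or both non-accepting, so no string is accepted by exactly one of the machines: L(R) \ L(S) and L(S) \ L(R) are both empty.
Hence every string is accepted by R iff it is accepted by S, and the two languages coincide.

Yes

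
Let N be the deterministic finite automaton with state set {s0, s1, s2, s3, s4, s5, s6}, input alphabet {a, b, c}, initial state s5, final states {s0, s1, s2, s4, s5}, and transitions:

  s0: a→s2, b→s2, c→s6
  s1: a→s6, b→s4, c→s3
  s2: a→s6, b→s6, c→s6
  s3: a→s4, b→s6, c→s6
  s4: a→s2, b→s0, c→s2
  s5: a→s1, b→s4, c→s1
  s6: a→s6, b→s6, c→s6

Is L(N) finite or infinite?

finite

The useful states (reachable from s5 and able to reach an accepting state) are {s0, s1, s2, s3, s4, s5}.
Restricted to these states the transition graph has no cycle, so every accepting path has bounded length and L is finite.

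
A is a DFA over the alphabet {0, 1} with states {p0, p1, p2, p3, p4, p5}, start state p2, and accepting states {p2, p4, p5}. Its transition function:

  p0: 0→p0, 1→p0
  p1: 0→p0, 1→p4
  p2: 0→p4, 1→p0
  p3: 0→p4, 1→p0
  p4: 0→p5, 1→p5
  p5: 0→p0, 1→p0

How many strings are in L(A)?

The useful subgraph on states {p2, p4, p5} is acyclic, so L(A) is finite; the longest accepting path visits 3 useful states, giving maximum string length 2.
Counting accepting paths from p2 by length: 1 of length 0, 1 of length 1, 2 of length 2. Total 4.

4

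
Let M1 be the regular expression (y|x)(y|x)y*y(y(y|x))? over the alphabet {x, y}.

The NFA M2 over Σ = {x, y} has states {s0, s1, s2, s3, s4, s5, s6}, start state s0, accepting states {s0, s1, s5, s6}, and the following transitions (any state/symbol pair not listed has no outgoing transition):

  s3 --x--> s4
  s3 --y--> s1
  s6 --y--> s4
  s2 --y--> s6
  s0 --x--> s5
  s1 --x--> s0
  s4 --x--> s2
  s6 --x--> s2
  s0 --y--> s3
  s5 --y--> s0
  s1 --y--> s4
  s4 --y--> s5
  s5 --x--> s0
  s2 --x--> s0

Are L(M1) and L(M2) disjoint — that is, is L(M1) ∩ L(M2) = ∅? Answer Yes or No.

No

The string yxy is accepted by both M1 and M2.
Hence L(M1) ∩ L(M2) ≠ ∅.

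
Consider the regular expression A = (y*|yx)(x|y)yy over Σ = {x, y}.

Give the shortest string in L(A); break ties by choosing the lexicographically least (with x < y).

By inspection of the expression, no string of length less than 3 matches, and xyy is the lexicographically first match of length 3.

xyy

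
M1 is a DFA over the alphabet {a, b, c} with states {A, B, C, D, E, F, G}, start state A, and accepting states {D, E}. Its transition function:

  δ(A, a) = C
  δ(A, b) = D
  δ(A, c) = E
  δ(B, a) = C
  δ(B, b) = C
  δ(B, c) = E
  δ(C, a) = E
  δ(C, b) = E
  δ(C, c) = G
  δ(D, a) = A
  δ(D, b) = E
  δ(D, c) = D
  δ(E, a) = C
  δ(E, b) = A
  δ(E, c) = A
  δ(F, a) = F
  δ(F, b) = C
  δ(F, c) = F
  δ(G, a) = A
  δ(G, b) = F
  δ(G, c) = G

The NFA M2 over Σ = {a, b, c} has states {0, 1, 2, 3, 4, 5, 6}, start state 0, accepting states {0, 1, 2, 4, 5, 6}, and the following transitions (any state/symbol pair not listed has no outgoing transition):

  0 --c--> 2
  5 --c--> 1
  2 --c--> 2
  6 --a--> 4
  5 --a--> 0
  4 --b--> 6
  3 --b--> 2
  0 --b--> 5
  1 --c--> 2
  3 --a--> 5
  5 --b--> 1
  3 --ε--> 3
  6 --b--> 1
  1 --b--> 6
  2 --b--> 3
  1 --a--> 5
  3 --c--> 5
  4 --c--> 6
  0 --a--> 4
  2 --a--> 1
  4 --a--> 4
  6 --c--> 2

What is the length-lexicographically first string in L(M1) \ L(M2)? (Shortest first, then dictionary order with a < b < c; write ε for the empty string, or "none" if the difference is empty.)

The string ccb is accepted by M1 but not by M2.
No shorter string lies in the difference, and ccb is the lexicographically first length-3 string in L(M1) \ L(M2).

ccb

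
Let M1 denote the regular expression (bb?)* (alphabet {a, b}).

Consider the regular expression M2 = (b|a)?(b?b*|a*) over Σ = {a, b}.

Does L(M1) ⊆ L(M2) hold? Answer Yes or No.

Yes

Converting the expression M1 to a DFA (subset construction, then merging equivalent states) gives the minimal DFA with states {r0, r1}, start state r0, accepting states {r0} and transitions r0: a→r1, b→r0; r1: a→r1, b→r1.
Converting the expression M2 to a DFA (subset construction, then merging equivalent states) gives the minimal DFA with states {t0, t1, t2, t3, t4}, start state t0, accepting states {t0, t1, t2, t3} and transitions t0: a→t1, b→t1; t1: a→t2, b→t3; t2: a→t2, b→t4; t3: a→t4, b→t3; t4: a→t4, b→t4.
Exploring the product automaton M1 × M2 from the start pair (r0, t0), following both machines on each input symbol, reaches 7 state pairs: (r0, t0), (r1, t1), (r0, t1), (r1, t2), (r1, t3), (r0, t3), (r1, t4).
M1 accepts in {r0} and M2 accepts in {t0, t1, t2, t3}. The reachable pairs whose M1-component is accepting are (r0, t0), (r0, t1), (r0, t3); in each of them the M2-component is accepting too, so the product for L(M1) \ L(M2) (M1-component accepting, M2-component rejecting) has no reachable accepting pair and the difference is empty.
Hence every string in L(M1) is also in L(M2).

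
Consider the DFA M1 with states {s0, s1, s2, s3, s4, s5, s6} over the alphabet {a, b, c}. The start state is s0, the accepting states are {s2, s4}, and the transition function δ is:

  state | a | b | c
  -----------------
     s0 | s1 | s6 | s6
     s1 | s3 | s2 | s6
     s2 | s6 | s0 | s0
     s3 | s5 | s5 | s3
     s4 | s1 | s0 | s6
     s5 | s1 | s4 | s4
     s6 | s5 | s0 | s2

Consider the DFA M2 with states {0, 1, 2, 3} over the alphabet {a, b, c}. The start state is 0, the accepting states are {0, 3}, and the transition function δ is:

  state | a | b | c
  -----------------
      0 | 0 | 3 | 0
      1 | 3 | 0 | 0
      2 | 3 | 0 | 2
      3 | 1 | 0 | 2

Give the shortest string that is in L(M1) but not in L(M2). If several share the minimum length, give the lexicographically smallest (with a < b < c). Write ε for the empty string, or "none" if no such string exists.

The string bc is accepted by M1 but not by M2.
No shorter string lies in the difference, and bc is the lexicographically first length-2 string in L(M1) \ L(M2).

bc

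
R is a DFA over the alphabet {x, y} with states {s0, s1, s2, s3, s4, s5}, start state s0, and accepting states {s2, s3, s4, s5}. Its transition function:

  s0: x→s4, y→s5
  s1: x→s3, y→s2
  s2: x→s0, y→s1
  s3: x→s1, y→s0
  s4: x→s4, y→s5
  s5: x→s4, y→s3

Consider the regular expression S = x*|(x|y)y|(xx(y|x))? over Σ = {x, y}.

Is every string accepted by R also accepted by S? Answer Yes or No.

No

The string y is in L(R) but not in L(S).
So L(R) ⊄ L(S).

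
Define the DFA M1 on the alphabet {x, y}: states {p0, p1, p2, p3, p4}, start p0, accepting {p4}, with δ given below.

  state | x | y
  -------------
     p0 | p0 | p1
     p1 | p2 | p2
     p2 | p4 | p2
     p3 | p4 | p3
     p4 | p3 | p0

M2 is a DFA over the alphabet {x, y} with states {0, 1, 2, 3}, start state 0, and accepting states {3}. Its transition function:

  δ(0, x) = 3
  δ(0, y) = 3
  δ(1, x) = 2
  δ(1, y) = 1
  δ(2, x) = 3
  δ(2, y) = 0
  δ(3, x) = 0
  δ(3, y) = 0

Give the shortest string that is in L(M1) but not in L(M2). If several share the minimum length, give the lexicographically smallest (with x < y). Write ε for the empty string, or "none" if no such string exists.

xyxx

The string xyxx is accepted by M1 but not by M2.
No shorter string lies in the difference, and xyxx is the lexicographically first length-4 string in L(M1) \ L(M2).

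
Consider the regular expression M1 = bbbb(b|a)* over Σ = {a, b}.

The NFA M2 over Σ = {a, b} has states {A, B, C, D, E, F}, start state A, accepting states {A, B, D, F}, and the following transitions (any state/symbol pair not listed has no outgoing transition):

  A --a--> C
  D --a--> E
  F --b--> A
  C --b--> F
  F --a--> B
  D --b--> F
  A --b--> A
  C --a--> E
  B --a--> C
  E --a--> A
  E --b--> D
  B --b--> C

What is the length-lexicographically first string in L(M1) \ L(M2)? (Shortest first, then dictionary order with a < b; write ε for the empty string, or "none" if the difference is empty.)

The string bbbba is accepted by M1 but not by M2.
No shorter string lies in the difference, and bbbba is the lexicographically first length-5 string in L(M1) \ L(M2).

bbbba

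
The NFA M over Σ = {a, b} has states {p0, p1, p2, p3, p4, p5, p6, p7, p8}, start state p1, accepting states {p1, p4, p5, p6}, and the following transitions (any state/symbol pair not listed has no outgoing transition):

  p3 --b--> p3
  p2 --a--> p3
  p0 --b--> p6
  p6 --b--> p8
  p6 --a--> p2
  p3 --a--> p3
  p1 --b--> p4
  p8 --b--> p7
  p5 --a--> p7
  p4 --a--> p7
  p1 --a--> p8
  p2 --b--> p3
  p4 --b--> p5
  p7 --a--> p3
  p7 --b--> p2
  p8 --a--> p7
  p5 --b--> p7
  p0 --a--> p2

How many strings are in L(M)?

3

The useful subgraph on states {p1, p4, p5} is acyclic, so L(M) is finite; the longest accepting path visits 3 useful states, giving maximum string length 2.
Counting accepting paths from p1 by length: 1 of length 0, 1 of length 1, 1 of length 2. Total 3.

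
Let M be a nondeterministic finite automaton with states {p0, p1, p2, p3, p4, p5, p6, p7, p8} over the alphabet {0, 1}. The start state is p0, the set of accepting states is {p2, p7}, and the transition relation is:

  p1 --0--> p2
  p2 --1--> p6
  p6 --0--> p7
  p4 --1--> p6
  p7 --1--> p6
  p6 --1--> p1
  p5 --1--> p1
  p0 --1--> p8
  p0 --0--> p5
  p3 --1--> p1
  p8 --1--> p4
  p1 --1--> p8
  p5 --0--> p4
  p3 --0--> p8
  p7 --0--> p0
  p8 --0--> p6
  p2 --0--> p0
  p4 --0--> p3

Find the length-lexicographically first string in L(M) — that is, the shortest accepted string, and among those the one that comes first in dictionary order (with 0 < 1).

A breadth-first search from p0 reaches an accepting state first via the path p0 → p5 → p1 → p2 on input 010.
No string of length < 3 is accepted (BFS exhausts all shorter strings without reaching an accepting state), and 010 is the lexicographically least accepting string of length 3.

010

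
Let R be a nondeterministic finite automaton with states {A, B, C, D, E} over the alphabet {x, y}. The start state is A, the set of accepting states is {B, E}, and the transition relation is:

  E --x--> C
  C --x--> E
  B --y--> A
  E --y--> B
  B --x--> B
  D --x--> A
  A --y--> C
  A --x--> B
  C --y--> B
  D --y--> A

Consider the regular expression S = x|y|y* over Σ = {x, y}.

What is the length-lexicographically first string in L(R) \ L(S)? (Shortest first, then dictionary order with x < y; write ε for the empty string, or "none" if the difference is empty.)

The string xx is accepted by R but not by S.
No shorter string lies in the difference, and xx is the lexicographically first length-2 string in L(R) \ L(S).

xx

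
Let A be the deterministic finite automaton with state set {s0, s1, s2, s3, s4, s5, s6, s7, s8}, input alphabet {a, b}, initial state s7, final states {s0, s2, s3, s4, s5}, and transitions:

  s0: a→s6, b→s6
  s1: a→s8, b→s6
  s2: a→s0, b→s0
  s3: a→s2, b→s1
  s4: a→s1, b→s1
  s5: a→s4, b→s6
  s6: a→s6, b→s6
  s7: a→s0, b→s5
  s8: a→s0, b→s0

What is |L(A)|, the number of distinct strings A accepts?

7

The useful subgraph on states {s0, s1, s4, s5, s7, s8} is acyclic, so L(A) is finite; the longest accepting path visits 6 useful states, giving maximum string length 5.
Counting accepting paths from s7 by length: 2 of length 1, 1 of length 2, 4 of length 5. Total 7.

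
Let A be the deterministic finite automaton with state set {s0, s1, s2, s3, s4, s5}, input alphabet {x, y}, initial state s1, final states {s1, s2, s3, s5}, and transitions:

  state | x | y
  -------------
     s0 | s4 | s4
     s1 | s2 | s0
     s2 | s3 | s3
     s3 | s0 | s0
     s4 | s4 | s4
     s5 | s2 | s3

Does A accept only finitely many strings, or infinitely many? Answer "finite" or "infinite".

finite

The useful states (reachable from s1 and able to reach an accepting state) are {s1, s2, s3}.
Restricted to these states the transition graph has no cycle, so every accepting path has bounded length and L is finite.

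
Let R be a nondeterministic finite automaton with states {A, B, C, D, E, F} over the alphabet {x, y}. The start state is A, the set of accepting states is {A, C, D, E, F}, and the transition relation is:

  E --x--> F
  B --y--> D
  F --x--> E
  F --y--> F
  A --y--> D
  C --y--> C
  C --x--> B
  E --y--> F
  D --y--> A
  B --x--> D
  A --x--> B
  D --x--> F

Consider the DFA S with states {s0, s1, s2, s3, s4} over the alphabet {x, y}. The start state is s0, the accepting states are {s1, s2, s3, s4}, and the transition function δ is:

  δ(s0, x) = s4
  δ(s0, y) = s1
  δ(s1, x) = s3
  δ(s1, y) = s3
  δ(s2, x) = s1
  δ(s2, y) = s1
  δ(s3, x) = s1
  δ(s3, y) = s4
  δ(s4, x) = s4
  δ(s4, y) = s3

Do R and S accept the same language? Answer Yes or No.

No

The empty string ε is accepted by R but rejected by S.
So L(R) ≠ L(S).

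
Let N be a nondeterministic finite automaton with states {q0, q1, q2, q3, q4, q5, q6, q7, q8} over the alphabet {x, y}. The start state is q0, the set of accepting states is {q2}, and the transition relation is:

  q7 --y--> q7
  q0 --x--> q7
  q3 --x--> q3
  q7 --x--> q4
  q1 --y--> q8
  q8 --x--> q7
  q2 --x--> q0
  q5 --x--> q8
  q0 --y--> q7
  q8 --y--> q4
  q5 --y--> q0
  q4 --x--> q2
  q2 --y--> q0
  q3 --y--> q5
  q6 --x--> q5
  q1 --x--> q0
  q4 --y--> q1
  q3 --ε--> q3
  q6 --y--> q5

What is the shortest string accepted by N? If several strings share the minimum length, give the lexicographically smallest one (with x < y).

xxx

A breadth-first search from q0 reaches an accepting state first via the path q0 → q7 → q4 → q2 on input xxx.
No string of length < 3 is accepted (BFS exhausts all shorter strings without reaching an accepting state), and xxx is the lexicographically least accepting string of length 3.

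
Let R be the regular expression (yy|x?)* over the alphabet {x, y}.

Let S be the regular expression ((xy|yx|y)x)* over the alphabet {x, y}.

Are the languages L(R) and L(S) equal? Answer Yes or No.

The string x is accepted by R but rejected by S.
So L(R) ≠ L(S).

No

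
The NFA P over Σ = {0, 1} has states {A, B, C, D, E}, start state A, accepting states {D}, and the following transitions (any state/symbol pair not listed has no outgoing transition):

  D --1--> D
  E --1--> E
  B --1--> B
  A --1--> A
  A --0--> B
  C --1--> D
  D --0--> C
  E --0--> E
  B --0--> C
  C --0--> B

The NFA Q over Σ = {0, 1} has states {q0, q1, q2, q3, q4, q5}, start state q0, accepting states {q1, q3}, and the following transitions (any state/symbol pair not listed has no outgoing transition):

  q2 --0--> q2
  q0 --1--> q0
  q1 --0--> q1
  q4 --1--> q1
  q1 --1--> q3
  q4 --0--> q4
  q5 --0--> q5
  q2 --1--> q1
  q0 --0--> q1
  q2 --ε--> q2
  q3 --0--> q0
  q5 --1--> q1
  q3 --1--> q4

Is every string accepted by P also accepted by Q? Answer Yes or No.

The string 0011 is in L(P) but not in L(Q).
So L(P) ⊄ L(Q).

No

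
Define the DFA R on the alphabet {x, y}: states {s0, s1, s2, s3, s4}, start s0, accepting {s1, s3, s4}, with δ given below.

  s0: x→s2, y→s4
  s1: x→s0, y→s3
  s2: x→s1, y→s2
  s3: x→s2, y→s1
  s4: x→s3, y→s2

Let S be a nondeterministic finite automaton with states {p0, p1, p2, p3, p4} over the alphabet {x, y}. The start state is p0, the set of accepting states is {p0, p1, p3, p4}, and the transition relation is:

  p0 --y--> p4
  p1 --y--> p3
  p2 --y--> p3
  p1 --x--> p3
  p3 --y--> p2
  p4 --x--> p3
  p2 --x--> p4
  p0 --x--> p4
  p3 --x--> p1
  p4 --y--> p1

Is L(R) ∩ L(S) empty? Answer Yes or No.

The string y is accepted by both R and S.
Hence L(R) ∩ L(S) ≠ ∅.

No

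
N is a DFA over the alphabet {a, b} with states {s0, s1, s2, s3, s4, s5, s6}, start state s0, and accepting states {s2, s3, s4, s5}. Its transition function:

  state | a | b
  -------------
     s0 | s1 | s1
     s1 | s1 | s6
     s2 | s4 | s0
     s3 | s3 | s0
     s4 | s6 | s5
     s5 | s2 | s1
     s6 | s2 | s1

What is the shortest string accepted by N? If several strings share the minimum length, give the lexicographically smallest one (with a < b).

aba

A breadth-first search from s0 reaches an accepting state first via the path s0 → s1 → s6 → s2 on input aba.
No string of length < 3 is accepted (BFS exhausts all shorter strings without reaching an accepting state), and aba is the lexicographically least accepting string of length 3.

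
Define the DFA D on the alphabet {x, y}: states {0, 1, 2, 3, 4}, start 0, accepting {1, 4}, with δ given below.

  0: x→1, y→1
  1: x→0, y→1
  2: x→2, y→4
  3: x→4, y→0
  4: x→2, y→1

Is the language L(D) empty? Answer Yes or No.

The string x is accepted: the run 0 → 1 ends in the accepting state 1.
Since at least one string is accepted, L(D) is not empty.

No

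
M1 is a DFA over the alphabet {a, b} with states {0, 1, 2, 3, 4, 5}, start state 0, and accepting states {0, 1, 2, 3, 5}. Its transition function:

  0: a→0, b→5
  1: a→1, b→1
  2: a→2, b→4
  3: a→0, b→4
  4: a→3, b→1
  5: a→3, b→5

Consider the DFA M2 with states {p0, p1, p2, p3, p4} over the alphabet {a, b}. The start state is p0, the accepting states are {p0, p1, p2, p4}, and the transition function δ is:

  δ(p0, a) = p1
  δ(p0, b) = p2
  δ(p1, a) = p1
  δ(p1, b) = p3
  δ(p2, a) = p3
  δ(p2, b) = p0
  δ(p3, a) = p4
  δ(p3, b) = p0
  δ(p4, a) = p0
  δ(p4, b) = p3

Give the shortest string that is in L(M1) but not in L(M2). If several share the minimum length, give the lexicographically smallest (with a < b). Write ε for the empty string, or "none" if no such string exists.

ab

The string ab is accepted by M1 but not by M2.
No shorter string lies in the difference, and ab is the lexicographically first length-2 string in L(M1) \ L(M2).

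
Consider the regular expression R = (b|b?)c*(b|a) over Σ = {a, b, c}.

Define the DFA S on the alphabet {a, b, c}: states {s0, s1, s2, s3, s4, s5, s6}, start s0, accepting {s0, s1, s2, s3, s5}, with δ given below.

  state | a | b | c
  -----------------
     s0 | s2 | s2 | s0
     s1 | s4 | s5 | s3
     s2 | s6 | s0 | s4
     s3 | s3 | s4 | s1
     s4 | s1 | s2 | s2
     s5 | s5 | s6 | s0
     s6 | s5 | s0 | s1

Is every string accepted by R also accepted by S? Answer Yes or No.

The string ba is in L(R) but not in L(S).
So L(R) ⊄ L(S).

No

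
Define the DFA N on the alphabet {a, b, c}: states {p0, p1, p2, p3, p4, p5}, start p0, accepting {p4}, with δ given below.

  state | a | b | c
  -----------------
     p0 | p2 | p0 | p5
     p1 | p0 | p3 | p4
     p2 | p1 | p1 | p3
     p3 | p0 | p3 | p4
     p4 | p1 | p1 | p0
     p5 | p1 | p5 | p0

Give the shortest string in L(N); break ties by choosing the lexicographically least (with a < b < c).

aac

A breadth-first search from p0 reaches an accepting state first via the path p0 → p2 → p1 → p4 on input aac.
No string of length < 3 is accepted (BFS exhausts all shorter strings without reaching an accepting state), and aac is the lexicographically least accepting string of length 3.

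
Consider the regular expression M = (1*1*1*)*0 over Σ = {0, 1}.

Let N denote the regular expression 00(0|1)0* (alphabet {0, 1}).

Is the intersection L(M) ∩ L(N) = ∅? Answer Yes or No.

Converting the expression M to a DFA (subset construction, then merging equivalent states) gives the minimal DFA with states {m0, m1, m2}, start state m0, accepting states {m1} and transitions m0: 0→m1, 1→m0; m1: 0→m2, 1→m2; m2: 0→m2, 1→m2.
Converting the expression N to a DFA (subset construction, then merging equivalent states) gives the minimal DFA with states {n0, n1, n2, n3, n4}, start state n0, accepting states {n4} and transitions n0: 0→n1, 1→n2; n1: 0→n3, 1→n2; n2: 0→n2, 1→n2; n3: 0→n4, 1→n4; n4: 0→n4, 1→n2.
Exploring the product automaton M × N from the start pair (m0, n0), following both machines on each input symbol, reaches 7 state pairs: (m0, n0), (m1, n1), (m0, n2), (m2, n3), (m2, n2), (m1, n2), (m2, n4).
M accepts in {m1} and N accepts in {n4}; no reachable pair has both components accepting, so no string drives both machines to acceptance simultaneously and L(M) ∩ L(N) = ∅.
So no string is accepted by both, and the intersection is empty.

Yes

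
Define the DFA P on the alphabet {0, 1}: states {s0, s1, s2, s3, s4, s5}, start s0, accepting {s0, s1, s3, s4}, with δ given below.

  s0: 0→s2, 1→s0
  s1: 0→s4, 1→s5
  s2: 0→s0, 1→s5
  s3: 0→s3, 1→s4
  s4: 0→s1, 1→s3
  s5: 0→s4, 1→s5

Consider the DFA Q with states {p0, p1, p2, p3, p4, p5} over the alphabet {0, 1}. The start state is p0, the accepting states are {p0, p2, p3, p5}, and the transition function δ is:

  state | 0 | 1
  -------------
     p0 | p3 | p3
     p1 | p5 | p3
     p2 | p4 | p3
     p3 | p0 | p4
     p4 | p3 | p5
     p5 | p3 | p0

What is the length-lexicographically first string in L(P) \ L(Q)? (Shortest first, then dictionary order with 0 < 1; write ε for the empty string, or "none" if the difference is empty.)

The string 11 is accepted by P but not by Q.
No shorter string lies in the difference, and 11 is the lexicographically first length-2 string in L(P) \ L(Q).

11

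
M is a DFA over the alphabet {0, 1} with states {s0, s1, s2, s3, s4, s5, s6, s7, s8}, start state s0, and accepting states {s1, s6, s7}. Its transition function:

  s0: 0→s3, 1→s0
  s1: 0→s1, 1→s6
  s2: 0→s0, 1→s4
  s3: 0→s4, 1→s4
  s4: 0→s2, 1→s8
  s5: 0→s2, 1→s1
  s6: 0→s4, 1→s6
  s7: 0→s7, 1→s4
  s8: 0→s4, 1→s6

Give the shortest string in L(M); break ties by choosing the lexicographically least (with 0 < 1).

A breadth-first search from s0 reaches an accepting state first via the path s0 → s3 → s4 → s8 → s6 on input 0011.
No string of length < 4 is accepted (BFS exhausts all shorter strings without reaching an accepting state), and 0011 is the lexicographically least accepting string of length 4.

0011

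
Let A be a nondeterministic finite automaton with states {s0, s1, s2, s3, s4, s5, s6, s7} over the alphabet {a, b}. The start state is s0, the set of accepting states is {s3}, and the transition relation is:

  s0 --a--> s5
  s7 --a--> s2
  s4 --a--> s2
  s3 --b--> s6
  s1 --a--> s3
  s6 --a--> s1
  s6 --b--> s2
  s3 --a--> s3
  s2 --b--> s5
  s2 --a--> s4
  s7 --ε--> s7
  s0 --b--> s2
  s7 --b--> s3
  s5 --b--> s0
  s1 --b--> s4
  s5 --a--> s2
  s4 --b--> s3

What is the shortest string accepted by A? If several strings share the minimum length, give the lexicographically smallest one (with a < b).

bab

A breadth-first search from s0 reaches an accepting state first via the path s0 → s2 → s4 → s3 on input bab.
No string of length < 3 is accepted (BFS exhausts all shorter strings without reaching an accepting state), and bab is the lexicographically least accepting string of length 3.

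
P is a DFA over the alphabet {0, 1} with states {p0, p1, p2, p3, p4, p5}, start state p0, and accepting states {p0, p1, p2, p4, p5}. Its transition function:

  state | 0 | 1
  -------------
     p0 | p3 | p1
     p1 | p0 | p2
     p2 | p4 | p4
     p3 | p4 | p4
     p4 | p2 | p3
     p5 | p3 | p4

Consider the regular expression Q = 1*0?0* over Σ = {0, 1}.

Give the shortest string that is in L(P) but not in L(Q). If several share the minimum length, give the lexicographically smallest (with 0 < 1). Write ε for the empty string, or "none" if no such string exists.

The string 01 is accepted by P but not by Q.
No shorter string lies in the difference, and 01 is the lexicographically first length-2 string in L(P) \ L(Q).

01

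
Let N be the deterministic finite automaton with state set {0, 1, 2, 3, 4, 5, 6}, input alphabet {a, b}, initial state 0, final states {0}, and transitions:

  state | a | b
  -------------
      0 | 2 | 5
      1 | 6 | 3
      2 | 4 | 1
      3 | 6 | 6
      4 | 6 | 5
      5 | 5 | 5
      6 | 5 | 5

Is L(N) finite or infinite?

The useful states (reachable from 0 and able to reach an accepting state) are {0}.
Restricted to these states the transition graph has no cycle, so every accepting path has bounded length and L is finite.

finite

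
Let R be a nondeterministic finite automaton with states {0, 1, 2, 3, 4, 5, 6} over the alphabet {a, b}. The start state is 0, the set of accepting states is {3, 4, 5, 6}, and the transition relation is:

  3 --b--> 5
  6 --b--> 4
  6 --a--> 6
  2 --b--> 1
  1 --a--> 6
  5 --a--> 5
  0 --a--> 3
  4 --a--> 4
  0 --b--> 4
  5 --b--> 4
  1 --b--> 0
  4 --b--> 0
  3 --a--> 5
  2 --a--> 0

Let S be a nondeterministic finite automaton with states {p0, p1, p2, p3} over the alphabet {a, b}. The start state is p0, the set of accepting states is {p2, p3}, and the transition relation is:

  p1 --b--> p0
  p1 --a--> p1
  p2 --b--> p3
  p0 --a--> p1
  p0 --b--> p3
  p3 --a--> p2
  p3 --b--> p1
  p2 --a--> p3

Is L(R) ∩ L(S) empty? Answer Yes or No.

No

The string b is accepted by both R and S.
Hence L(R) ∩ L(S) ≠ ∅.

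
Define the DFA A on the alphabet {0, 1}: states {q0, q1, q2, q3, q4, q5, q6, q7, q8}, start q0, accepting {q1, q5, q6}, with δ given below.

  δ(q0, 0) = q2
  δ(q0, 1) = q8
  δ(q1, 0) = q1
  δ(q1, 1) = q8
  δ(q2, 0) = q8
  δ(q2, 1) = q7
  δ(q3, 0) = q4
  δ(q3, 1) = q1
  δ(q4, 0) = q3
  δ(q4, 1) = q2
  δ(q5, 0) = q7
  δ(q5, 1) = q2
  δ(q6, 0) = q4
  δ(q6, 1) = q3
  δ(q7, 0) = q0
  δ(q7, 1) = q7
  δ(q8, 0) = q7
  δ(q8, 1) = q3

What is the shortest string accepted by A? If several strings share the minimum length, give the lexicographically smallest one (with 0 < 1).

111

A breadth-first search from q0 reaches an accepting state first via the path q0 → q8 → q3 → q1 on input 111.
No string of length < 3 is accepted (BFS exhausts all shorter strings without reaching an accepting state), and 111 is the lexicographically least accepting string of length 3.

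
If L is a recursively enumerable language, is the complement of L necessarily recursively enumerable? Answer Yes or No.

No

If both L and its complement were r.e., running the two recognisers in parallel would decide L, so L would be recursive; but there are r.e. languages that are not recursive (e.g. the halting problem), and their complements are therefore not r.e.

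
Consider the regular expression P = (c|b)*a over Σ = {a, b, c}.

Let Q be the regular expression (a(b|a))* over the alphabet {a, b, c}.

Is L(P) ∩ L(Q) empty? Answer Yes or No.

Yes

Converting the expression P to a DFA (subset construction, then merging equivalent states) gives the minimal DFA with states {p0, p1, p2}, start state p0, accepting states {p1} and transitions p0: a→p1, b→p0, c→p0; p1: a→p2, b→p2, c→p2; p2: a→p2, b→p2, c→p2.
Converting the expression Q to a DFA (subset construction, then merging equivalent states) gives the minimal DFA with states {q0, q1, q2}, start state q0, accepting states {q0} and transitions q0: a→q1, b→q2, c→q2; q1: a→q0, b→q0, c→q2; q2: a→q2, b→q2, c→q2.
Exploring the product automaton P × Q from the start pair (p0, q0), following both machines on each input symbol, reaches 7 state pairs: (p0, q0), (p1, q1), (p0, q2), (p2, q0), (p2, q2), (p1, q2), (p2, q1).
P accepts in {p1} and Q accepts in {q0}; no reachable pair has both components accepting, so no string drives both machines to acceptance simultaneously and L(P) ∩ L(Q) = ∅.
So no string is accepted by both, and the intersection is empty.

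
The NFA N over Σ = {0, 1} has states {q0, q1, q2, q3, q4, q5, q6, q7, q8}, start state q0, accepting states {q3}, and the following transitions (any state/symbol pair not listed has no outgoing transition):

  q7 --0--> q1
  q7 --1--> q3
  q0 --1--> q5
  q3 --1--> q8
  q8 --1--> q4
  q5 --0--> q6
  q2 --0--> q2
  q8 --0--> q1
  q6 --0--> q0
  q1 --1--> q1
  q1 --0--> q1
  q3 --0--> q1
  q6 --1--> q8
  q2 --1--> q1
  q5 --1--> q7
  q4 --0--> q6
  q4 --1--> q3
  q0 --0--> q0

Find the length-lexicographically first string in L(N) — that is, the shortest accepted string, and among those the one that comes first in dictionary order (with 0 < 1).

A breadth-first search from q0 reaches an accepting state first via the path q0 → q5 → q7 → q3 on input 111.
No string of length < 3 is accepted (BFS exhausts all shorter strings without reaching an accepting state), and 111 is the lexicographically least accepting string of length 3.

111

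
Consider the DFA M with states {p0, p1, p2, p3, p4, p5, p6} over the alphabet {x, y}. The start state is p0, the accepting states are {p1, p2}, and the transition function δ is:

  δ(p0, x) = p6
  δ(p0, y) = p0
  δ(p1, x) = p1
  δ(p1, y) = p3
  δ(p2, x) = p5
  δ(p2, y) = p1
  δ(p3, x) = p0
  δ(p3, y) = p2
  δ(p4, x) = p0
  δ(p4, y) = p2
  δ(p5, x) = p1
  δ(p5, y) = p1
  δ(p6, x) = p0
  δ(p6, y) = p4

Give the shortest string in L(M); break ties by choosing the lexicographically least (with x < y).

xyy

A breadth-first search from p0 reaches an accepting state first via the path p0 → p6 → p4 → p2 on input xyy.
No string of length < 3 is accepted (BFS exhausts all shorter strings without reaching an accepting state), and xyy is the lexicographically least accepting string of length 3.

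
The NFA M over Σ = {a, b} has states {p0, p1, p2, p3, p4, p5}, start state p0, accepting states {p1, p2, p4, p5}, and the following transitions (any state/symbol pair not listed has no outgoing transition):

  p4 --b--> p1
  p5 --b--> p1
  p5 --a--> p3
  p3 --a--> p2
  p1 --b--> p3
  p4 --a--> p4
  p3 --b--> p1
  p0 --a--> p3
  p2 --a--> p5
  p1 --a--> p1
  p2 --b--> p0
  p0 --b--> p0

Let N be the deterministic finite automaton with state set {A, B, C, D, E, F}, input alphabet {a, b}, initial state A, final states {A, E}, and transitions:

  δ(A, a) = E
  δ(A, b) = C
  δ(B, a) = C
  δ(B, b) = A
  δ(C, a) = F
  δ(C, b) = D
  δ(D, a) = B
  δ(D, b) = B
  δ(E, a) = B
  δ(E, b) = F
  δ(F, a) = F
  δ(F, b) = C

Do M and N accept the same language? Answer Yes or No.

The string aa is accepted by M but rejected by N.
So L(M) ≠ L(N).

No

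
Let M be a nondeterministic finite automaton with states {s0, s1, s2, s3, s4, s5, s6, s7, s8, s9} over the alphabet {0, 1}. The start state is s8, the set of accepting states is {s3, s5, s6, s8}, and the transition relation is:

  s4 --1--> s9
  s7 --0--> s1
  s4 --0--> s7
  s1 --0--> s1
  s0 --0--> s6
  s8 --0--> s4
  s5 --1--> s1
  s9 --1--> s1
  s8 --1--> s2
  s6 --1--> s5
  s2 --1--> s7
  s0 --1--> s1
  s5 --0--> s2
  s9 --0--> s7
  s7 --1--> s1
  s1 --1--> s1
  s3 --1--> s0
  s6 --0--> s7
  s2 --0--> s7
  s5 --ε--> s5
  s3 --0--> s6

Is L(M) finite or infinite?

The useful states (reachable from s8 and able to reach an accepting state) are {s8}.
Restricted to these states the transition graph has no cycle, so every accepting path has bounded length and L is finite.

finite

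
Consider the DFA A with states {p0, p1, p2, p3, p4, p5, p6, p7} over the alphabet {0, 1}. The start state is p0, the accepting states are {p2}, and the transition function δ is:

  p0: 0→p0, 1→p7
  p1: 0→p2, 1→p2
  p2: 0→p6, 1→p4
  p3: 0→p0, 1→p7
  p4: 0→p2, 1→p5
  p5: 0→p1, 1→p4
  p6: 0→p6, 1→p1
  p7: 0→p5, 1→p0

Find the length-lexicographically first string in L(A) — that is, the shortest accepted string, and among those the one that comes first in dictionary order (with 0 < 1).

1000

A breadth-first search from p0 reaches an accepting state first via the path p0 → p7 → p5 → p1 → p2 on input 1000.
No string of length < 4 is accepted (BFS exhausts all shorter strings without reaching an accepting state), and 1000 is the lexicographically least accepting string of length 4.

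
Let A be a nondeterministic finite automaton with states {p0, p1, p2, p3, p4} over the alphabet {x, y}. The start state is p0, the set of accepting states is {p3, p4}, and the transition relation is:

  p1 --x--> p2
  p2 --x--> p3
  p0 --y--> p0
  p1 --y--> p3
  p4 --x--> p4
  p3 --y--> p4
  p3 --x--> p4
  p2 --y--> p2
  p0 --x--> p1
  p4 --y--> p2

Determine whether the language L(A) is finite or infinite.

State p0 is reachable from the start and can reach an accepting state, and it lies on the cycle p0 → p0.
Traversing that cycle any number of times yields accepted strings of unbounded length, so the language is infinite.

infinite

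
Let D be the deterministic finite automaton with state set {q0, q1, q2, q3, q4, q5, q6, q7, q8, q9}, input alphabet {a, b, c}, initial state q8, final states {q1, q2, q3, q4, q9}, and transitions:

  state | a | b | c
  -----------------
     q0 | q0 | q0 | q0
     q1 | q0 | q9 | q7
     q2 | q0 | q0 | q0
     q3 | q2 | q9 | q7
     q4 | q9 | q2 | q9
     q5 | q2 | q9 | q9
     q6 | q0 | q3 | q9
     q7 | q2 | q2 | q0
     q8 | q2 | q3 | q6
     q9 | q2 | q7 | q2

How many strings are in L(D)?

The useful subgraph on states {q2, q3, q6, q7, q8, q9} is acyclic, so L(D) is finite; the longest accepting path visits 6 useful states, giving maximum string length 5.
Counting accepting paths from q8 by length: 2 of length 1, 4 of length 2, 8 of length 3, 8 of length 4, 2 of length 5. Total 24.

24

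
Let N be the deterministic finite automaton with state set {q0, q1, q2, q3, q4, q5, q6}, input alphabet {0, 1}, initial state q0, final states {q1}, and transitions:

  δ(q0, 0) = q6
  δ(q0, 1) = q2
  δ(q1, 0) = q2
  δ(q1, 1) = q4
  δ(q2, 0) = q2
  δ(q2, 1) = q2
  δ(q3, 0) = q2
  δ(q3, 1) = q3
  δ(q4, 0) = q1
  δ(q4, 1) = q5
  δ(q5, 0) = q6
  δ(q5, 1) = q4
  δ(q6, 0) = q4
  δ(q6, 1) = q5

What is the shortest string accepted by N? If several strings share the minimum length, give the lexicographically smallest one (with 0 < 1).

A breadth-first search from q0 reaches an accepting state first via the path q0 → q6 → q4 → q1 on input 000.
No string of length < 3 is accepted (BFS exhausts all shorter strings without reaching an accepting state), and 000 is the lexicographically least accepting string of length 3.

000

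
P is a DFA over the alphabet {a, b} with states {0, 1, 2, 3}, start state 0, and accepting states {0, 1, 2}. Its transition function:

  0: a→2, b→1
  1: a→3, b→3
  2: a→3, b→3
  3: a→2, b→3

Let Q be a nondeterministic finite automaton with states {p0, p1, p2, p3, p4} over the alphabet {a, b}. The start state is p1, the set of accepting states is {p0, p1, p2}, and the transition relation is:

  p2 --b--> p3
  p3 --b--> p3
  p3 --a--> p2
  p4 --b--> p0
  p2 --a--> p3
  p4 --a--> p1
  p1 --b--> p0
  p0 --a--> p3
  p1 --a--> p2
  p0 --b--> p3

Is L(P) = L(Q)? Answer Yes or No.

Yes

Exploring the product automaton P × Q from the start pair (0, p1), following both machines on each input symbol, reaches 4 state pairs: (0, p1), (2, p2), (1, p0), (3, p3).
P accepts in {0, 1, 2} and Q accepts in {p0, p1, p2}. In every reachable pair the two components are either both accepting — (0, p1), (2, p2), (1, p0) — or both non-accepting, so no string is accepted by exactly one of the machines: L(P) \ L(Q) and L(Q) \ L(P) are both empty.
Hence every string is accepted by P iff it is accepted by Q, and the two languages coincide.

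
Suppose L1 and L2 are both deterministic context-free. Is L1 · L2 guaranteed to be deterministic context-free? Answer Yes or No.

Take L₁ = {ε, c} (finite, hence regular and DCFL) and L₂ = {c aⁿbⁿ : n≥0} ∪ {cc aⁿb²ⁿ : n≥0} (a DCFL: the number of leading c's tells the DPDA whether to pop one stack symbol per b or per two b's). Then L₁L₂ ∩ cca⁺b* = {cc aⁿbⁿ : n≥1} ∪ {cc aⁿb²ⁿ : n≥1}. If L₁L₂ were a DCFL, so would be this intersection with a regular set, and a DPDA for it started from its configuration after reading cc would accept {aⁿbⁿ : n≥1} ∪ {aⁿb²ⁿ : n≥1}, which no deterministic PDA accepts (a DPDA for it would have a single run on aⁿb²ⁿ, accepting after the prefix aⁿbⁿ and accepting again after n more b's; an ordinary PDA that simulates it on a's and b's and, at any moment when it is accepting, may switch to reading only a fresh letter d while feeding each d to the simulation as a b, would accept aⁱbʲdᵏ (k≥1) exactly when both aⁱbʲ and aⁱbʲ⁺ᵏ are in the language, i.e. its language intersected with the regular set a*b*d⁺ would be exactly {aⁿbⁿdⁿ : n≥1} — impossible, since context-free languages are closed under intersection with regular sets and {aⁿbⁿdⁿ} is not context-free). Hence L₁L₂ is not a DCFL.

No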